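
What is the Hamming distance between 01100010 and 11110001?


Count differing positions: ^ . . ^ . . ^ ^ = 4 differences

4


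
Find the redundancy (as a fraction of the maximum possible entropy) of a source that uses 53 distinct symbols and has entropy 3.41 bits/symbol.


H_max = log2(K) = log2(53) = 5.7279 bits/symbol. Redundancy = 1 - H/H_max = 1 - 3.41/5.7279 = 1 - 0.5953 = 0.4047

0.4047


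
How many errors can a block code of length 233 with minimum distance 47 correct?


Correction capability = floor((d-1)/2) = floor((47-1)/2) = 23

23 errors


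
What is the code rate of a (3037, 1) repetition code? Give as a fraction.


Rate = k/n = 1/3037

1/3037


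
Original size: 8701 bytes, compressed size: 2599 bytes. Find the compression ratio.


Ratio = original / compressed = 8701 / 2599 = 3.3478

3.3478


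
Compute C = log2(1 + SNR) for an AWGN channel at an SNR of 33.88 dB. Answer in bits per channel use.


SNR_linear = 10^(33.88/10) = 2443.4306; C = log2(1 + SNR_linear) = log2(1 + 2443.4306) = 11.2553

11.2553 bits/channel use


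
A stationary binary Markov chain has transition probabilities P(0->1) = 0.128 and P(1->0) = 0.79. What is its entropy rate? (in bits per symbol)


Stationary distribution: pi_0 = p10/(p01+p10) = 0.8606, pi_1 = 0.1394. Entropy rate H' = pi_0*H(p01) + pi_1*H(p10) = 0.8606*0.5519 + 0.1394*0.7415 = 0.5784

0.5784 bits/symbol


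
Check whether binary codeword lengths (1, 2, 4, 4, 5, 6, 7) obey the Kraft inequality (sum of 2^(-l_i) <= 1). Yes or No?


Kraft sum = sum(2^(-l_i)) = 0.9297, need <= 1. Result: satisfied (a binary prefix-free code with these lengths exists)

Yes


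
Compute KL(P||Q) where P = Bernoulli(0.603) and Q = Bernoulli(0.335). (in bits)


KL = p*log2(p/q) + (1-p)*log2((1-p)/(1-q)) = 0.603*log2(0.603/0.335) + 0.397*log2(0.397/0.665) = 0.2159

0.2159 bits


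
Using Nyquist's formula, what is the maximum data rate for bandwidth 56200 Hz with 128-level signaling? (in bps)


Rate = 2 * B * log2(M) = 2 * 56200 * 7.0 = 786800.0

786800.0 bps


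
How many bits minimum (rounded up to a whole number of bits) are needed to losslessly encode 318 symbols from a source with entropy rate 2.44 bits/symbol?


Minimum bits >= n * H = 318 * 2.44 = 775.92, rounded up to a whole number of bits = 776

776 bits


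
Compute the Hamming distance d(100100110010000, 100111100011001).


Count differing positions: . . . . ^ ^ . ^ . . . ^ . . ^ = 5 differences

5


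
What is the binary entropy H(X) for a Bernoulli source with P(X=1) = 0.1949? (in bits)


H = -p*log2(p) - (1-p)*log2(1-p). -0.1949*log2(0.1949) = 0.459807; -0.8051*log2(0.8051) = 0.251803. H = 0.459807 + 0.251803 = 0.7116

0.7116 bits


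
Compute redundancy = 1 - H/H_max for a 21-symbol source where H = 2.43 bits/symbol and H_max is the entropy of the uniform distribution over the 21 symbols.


H_max = log2(K) = log2(21) = 4.3923 bits/symbol. Redundancy = 1 - H/H_max = 1 - 2.43/4.3923 = 1 - 0.5532 = 0.4468

0.4468


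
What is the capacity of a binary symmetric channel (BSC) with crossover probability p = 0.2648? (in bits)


H(p) = -p*log2(p) - (1-p)*log2(1-p) = -0.2648*log2(0.2648) - 0.7352*log2(0.7352) = 0.507628 + 0.326275 = 0.8339. C = 1 - H(p) = 1 - 0.8339 = 0.1661

0.1661 bits


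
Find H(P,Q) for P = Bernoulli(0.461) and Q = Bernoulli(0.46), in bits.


H(P,Q) = -p*log2(q) - (1-p)*log2(1-q). -0.461*log2(0.46) = 0.516456; -0.539*log2(0.54) = 0.479154. H(P,Q) = 0.516456 + 0.479154 = 0.9956

0.9956 bits


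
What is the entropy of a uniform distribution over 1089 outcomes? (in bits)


H = log2(n) = log2(1089) = 10.0888

10.0888 bits


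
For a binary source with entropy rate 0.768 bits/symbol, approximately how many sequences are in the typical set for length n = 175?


log2|A_typical| = nH = 175 * 0.768 = 134.4, so |A_typical| ~ 2^134.4 = 2.874e+40

2.874e+40


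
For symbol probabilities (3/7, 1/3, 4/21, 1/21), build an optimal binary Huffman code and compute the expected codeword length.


Huffman construction (repeatedly merge the two least-probable nodes; each merge adds 1 bit to every symbol beneath it): 1/21 + 4/21 = 5/21; 5/21 + 1/3 = 4/7; 3/7 + 4/7 = 1. Resulting codeword lengths (in the order the probabilities were given): (1, 2, 3, 3). L_avg = sum(p_i * l_i) = 3/7*1 + 1/3*2 + 4/21*3 + 1/21*3 = 38/21 = 1.8095

1.8095 bits


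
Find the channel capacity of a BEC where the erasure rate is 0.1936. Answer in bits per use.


C = 1 - epsilon = 1 - 0.1936 = 0.8064

0.8064 bits


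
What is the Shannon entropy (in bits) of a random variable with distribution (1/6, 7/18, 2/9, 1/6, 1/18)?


H = -sum(p_i * log2(p_i)). Terms: -(1/6)*log2(1/6) = 0.430827; -(7/18)*log2(7/18) = 0.529888; -(2/9)*log2(2/9) = 0.482206; -(1/6)*log2(1/6) = 0.430827; -(1/18)*log2(1/18) = 0.231663. H = 0.430827 + 0.529888 + 0.482206 + 0.430827 + 0.231663 = 2.1054

2.1054 bits


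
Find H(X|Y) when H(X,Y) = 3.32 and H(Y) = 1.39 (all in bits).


H(X|Y) = H(X,Y) - H(Y) = 3.32 - 1.39 = 1.93

1.93 bits


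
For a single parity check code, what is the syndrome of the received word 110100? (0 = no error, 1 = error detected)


Syndrome = XOR of all bits = 1 XOR 1 XOR 0 XOR 1 XOR 0 XOR 0 = 1

1


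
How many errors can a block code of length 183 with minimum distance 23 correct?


Correction capability = floor((d-1)/2) = floor((23-1)/2) = 11

11 errors


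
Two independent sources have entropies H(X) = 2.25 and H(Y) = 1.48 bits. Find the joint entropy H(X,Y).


For independent variables, H(X,Y) = H(X) + H(Y) = 2.25 + 1.48 = 3.73

3.73 bits


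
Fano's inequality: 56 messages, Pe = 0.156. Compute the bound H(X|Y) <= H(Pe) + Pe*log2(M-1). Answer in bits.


H(Pe) = -Pe*log2(Pe) - (1-Pe)*log2(1-Pe) = -0.156*log2(0.156) - 0.844*log2(0.844) = 0.418140 + 0.206514 = 0.6247. Pe*log2(M-1) = 0.156*log2(55) = 0.901892. Bound = H(Pe) + Pe*log2(M-1) = 0.418140 + 0.206514 + 0.901892 = 1.5265

1.5265 bits


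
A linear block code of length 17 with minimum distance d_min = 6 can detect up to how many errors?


Detection capability = d_min - 1 = 6 - 1 = 5

5 errors


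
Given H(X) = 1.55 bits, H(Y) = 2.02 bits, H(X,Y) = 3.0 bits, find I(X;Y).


I(X;Y) = H(X) + H(Y) - H(X,Y) = 1.55 + 2.02 - 3.0 = 0.57

0.57 bits


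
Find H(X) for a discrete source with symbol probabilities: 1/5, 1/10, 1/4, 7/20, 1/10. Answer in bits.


H = -sum(p_i * log2(p_i)). Terms: -(1/5)*log2(1/5) = 0.464386; -(1/10)*log2(1/10) = 0.332193; -(1/4)*log2(1/4) = 0.500000; -(7/20)*log2(7/20) = 0.530101; -(1/10)*log2(1/10) = 0.332193. H = 0.464386 + 0.332193 + 0.500000 + 0.530101 + 0.332193 = 2.1589

2.1589 bits


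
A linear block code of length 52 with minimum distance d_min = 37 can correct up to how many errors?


Correction capability = floor((d-1)/2) = floor((37-1)/2) = 18

18 errors


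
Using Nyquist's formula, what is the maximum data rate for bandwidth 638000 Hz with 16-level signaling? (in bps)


Rate = 2 * B * log2(M) = 2 * 638000 * 4.0 = 5104000.0

5104000.0 bps


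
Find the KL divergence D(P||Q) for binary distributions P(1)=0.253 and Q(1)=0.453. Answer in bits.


KL = p*log2(p/q) + (1-p)*log2((1-p)/(1-q)) = 0.253*log2(0.253/0.453) + 0.747*log2(0.747/0.547) = 0.1232

0.1232 bits


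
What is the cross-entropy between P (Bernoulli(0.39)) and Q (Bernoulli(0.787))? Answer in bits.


H(P,Q) = -p*log2(q) - (1-p)*log2(1-q). -0.39*log2(0.787) = 0.134770; -0.61*log2(0.213) = 1.360956. H(P,Q) = 0.134770 + 1.360956 = 1.4957

1.4957 bits


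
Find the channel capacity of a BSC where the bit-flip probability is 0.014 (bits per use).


H(p) = -p*log2(p) - (1-p)*log2(1-p) = -0.014*log2(0.014) - 0.986*log2(0.986) = 0.086218 + 0.020056 = 0.1063. C = 1 - H(p) = 1 - 0.1063 = 0.8937

0.8937 bits


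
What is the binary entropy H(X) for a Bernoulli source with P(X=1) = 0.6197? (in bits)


H = -p*log2(p) - (1-p)*log2(1-p). -0.6197*log2(0.6197) = 0.427815; -0.3803*log2(0.3803) = 0.530439. H = 0.427815 + 0.530439 = 0.9583

0.9583 bits


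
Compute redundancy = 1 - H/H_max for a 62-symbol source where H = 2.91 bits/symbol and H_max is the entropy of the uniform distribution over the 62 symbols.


H_max = log2(K) = log2(62) = 5.9542 bits/symbol. Redundancy = 1 - H/H_max = 1 - 2.91/5.9542 = 1 - 0.4887 = 0.5113

0.5113


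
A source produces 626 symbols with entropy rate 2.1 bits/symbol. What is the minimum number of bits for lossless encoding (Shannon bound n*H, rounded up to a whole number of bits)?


Minimum bits >= n * H = 626 * 2.1 = 1314.6, rounded up to a whole number of bits = 1315

1315 bits


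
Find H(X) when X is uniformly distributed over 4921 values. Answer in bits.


H = log2(n) = log2(4921) = 12.2647

12.2647 bits


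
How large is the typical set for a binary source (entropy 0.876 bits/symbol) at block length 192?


log2|A_typical| = nH = 192 * 0.876 = 168.192, so |A_typical| ~ 2^168.192 = 4.274e+50

4.274e+50


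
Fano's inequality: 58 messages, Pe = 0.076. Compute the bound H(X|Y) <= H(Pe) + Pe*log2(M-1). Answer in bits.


H(Pe) = -Pe*log2(Pe) - (1-Pe)*log2(1-Pe) = -0.076*log2(0.076) - 0.924*log2(0.924) = 0.282557 + 0.105369 = 0.3879. Pe*log2(M-1) = 0.076*log2(57) = 0.443300. Bound = H(Pe) + Pe*log2(M-1) = 0.282557 + 0.105369 + 0.443300 = 0.8312

0.8312 bits


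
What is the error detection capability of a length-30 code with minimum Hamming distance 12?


Detection capability = d_min - 1 = 12 - 1 = 11

11 errors


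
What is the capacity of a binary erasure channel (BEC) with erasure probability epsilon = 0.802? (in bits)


C = 1 - epsilon = 1 - 0.802 = 0.198

0.198 bits


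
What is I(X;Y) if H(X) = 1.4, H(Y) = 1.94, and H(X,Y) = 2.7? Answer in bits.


I(X;Y) = H(X) + H(Y) - H(X,Y) = 1.4 + 1.94 - 2.7 = 0.64

0.64 bits


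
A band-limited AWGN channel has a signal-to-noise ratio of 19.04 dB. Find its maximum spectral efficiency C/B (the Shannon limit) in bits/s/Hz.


SNR_linear = 10^(19.04/10) = 80.1678; C/B = log2(1 + SNR_linear) = log2(1 + 80.1678) = 6.3428

6.3428 bits/s/Hz


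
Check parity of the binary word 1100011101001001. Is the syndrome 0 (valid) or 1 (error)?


Syndrome = XOR of all bits = 1 XOR 1 XOR 0 XOR 0 XOR 0 XOR 1 XOR 1 XOR 1 XOR 0 XOR 1 XOR 0 XOR 0 XOR 1 XOR 0 XOR 0 XOR 1 = 0

0


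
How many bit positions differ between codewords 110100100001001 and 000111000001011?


Count differing positions: ^ ^ . . ^ ^ ^ . . . . . . ^ . = 6 differences

6


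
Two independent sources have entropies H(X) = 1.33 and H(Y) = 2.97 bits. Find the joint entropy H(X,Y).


For independent variables, H(X,Y) = H(X) + H(Y) = 1.33 + 2.97 = 4.3

4.3 bits


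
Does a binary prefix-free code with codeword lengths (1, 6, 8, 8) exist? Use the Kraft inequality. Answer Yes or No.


Kraft sum = sum(2^(-l_i)) = 0.5234, need <= 1. Result: satisfied (a binary prefix-free code with these lengths exists)

Yes


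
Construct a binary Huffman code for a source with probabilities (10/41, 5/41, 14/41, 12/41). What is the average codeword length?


Huffman construction (repeatedly merge the two least-probable nodes; each merge adds 1 bit to every symbol beneath it): 5/41 + 10/41 = 15/41; 12/41 + 14/41 = 26/41; 15/41 + 26/41 = 1. Resulting codeword lengths (in the order the probabilities were given): (2, 2, 2, 2). L_avg = sum(p_i * l_i) = 10/41*2 + 5/41*2 + 14/41*2 + 12/41*2 = 2

2.0 bits


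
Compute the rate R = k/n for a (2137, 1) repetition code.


Rate = k/n = 1/2137

1/2137


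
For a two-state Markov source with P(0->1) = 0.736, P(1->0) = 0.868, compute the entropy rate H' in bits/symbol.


Stationary distribution: pi_0 = p10/(p01+p10) = 0.5411, pi_1 = 0.4589. Entropy rate H' = pi_0*H(p01) + pi_1*H(p10) = 0.5411*0.8327 + 0.4589*0.5629 = 0.7089

0.7089 bits/symbol


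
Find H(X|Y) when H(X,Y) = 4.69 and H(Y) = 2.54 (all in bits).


H(X|Y) = H(X,Y) - H(Y) = 4.69 - 2.54 = 2.15

2.15 bits


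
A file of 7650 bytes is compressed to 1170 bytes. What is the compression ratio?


Ratio = original / compressed = 7650 / 1170 = 6.5385

6.5385


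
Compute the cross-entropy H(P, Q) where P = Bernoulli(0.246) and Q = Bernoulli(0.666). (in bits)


H(P,Q) = -p*log2(q) - (1-p)*log2(1-q). -0.246*log2(0.666) = 0.144256; -0.754*log2(0.334) = 1.192888. H(P,Q) = 0.144256 + 1.192888 = 1.3371

1.3371 bits


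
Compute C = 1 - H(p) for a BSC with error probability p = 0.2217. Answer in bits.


H(p) = -p*log2(p) - (1-p)*log2(1-p) = -0.2217*log2(0.2217) - 0.7783*log2(0.7783) = 0.481825 + 0.281435 = 0.7633. C = 1 - H(p) = 1 - 0.7633 = 0.2367

0.2367 bits


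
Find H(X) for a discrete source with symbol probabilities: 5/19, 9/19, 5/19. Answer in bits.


H = -sum(p_i * log2(p_i)). Terms: -(5/19)*log2(5/19) = 0.506842; -(9/19)*log2(9/19) = 0.510633; -(5/19)*log2(5/19) = 0.506842. H = 0.506842 + 0.510633 + 0.506842 = 1.5243

1.5243 bits


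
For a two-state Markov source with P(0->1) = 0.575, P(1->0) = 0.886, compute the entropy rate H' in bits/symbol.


Stationary distribution: pi_0 = p10/(p01+p10) = 0.6064, pi_1 = 0.3936. Entropy rate H' = pi_0*H(p01) + pi_1*H(p10) = 0.6064*0.9837 + 0.3936*0.5119 = 0.798

0.798 bits/symbol


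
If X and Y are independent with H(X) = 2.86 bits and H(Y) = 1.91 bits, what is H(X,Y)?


For independent variables, H(X,Y) = H(X) + H(Y) = 2.86 + 1.91 = 4.77

4.77 bits


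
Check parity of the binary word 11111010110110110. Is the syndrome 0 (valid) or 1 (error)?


Syndrome = XOR of all bits = 1 XOR 1 XOR 1 XOR 1 XOR 1 XOR 0 XOR 1 XOR 0 XOR 1 XOR 1 XOR 0 XOR 1 XOR 1 XOR 0 XOR 1 XOR 1 XOR 0 = 0

0


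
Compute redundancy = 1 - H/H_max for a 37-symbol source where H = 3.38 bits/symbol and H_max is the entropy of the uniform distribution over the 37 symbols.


H_max = log2(K) = log2(37) = 5.2095 bits/symbol. Redundancy = 1 - H/H_max = 1 - 3.38/5.2095 = 1 - 0.6488 = 0.3512

0.3512


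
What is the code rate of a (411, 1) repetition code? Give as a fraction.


Rate = k/n = 1/411

1/411


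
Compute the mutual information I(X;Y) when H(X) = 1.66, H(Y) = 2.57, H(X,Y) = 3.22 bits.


I(X;Y) = H(X) + H(Y) - H(X,Y) = 1.66 + 2.57 - 3.22 = 1.01

1.01 bits


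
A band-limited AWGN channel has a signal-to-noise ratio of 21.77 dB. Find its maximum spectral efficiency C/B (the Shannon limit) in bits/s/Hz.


SNR_linear = 10^(21.77/10) = 150.3142; C/B = log2(1 + SNR_linear) = log2(1 + 150.3142) = 7.2414

7.2414 bits/s/Hz


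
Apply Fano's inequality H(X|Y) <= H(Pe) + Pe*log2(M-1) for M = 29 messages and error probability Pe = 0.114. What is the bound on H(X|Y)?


H(Pe) = -Pe*log2(Pe) - (1-Pe)*log2(1-Pe) = -0.114*log2(0.114) - 0.886*log2(0.886) = 0.357150 + 0.154715 = 0.5119. Pe*log2(M-1) = 0.114*log2(28) = 0.548038. Bound = H(Pe) + Pe*log2(M-1) = 0.357150 + 0.154715 + 0.548038 = 1.0599

1.0599 bits


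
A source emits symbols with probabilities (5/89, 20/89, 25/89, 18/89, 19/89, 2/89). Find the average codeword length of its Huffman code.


Huffman construction (repeatedly merge the two least-probable nodes; each merge adds 1 bit to every symbol beneath it): 2/89 + 5/89 = 7/89; 7/89 + 18/89 = 25/89; 19/89 + 20/89 = 39/89; 25/89 + 25/89 = 50/89; 39/89 + 50/89 = 1. Resulting codeword lengths (in the order the probabilities were given): (4, 2, 2, 3, 2, 4). L_avg = sum(p_i * l_i) = 5/89*4 + 20/89*2 + 25/89*2 + 18/89*3 + 19/89*2 + 2/89*4 = 210/89 = 2.3596

2.3596 bits


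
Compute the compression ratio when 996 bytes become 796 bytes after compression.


Ratio = original / compressed = 996 / 796 = 1.2513

1.2513


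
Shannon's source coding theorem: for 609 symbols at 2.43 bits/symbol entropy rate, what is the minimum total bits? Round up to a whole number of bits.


Minimum bits >= n * H = 609 * 2.43 = 1479.87, rounded up to a whole number of bits = 1480

1480 bits


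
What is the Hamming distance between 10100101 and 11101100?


Count differing positions: . ^ . . ^ . . ^ = 3 differences

3


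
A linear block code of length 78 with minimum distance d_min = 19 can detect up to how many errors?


Detection capability = d_min - 1 = 19 - 1 = 18

18 errors


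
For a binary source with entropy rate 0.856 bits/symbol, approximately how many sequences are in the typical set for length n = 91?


log2|A_typical| = nH = 91 * 0.856 = 77.896, so |A_typical| ~ 2^77.896 = 2.812e+23

2.812e+23


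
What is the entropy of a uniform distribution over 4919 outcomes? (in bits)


H = log2(n) = log2(4919) = 12.2641

12.2641 bits


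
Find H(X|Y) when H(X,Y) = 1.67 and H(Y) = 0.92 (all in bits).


H(X|Y) = H(X,Y) - H(Y) = 1.67 - 0.92 = 0.75

0.75 bits


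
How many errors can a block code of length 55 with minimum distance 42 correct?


Correction capability = floor((d-1)/2) = floor((42-1)/2) = 20

20 errors


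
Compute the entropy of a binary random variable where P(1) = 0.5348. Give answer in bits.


H = -p*log2(p) - (1-p)*log2(1-p). -0.5348*log2(0.5348) = 0.482886; -0.4652*log2(0.4652) = 0.513617. H = 0.482886 + 0.513617 = 0.9965

0.9965 bits


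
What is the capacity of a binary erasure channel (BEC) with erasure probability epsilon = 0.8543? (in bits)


C = 1 - epsilon = 1 - 0.8543 = 0.1457

0.1457 bits


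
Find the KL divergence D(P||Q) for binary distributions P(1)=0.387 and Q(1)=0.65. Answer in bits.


KL = p*log2(p/q) + (1-p)*log2((1-p)/(1-q)) = 0.387*log2(0.387/0.65) + 0.613*log2(0.613/0.35) = 0.2061

0.2061 bits


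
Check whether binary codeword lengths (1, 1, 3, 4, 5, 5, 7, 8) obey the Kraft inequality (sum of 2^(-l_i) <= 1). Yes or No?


Kraft sum = sum(2^(-l_i)) = 1.2617, need <= 1. Result: violated (a binary prefix-free code with these lengths cannot exist)

No


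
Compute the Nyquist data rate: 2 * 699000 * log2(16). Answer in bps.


Rate = 2 * B * log2(M) = 2 * 699000 * 4.0 = 5592000.0

5592000.0 bps


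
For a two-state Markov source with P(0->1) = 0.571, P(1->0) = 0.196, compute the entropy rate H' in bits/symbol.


Stationary distribution: pi_0 = p10/(p01+p10) = 0.2555, pi_1 = 0.7445. Entropy rate H' = pi_0*H(p01) + pi_1*H(p10) = 0.2555*0.9854 + 0.7445*0.7139 = 0.7832

0.7832 bits/symbol


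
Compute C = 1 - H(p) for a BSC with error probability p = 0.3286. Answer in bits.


H(p) = -p*log2(p) - (1-p)*log2(1-p) = -0.3286*log2(0.3286) - 0.6714*log2(0.6714) = 0.527599 + 0.385891 = 0.9135. C = 1 - H(p) = 1 - 0.9135 = 0.0865

0.0865 bits


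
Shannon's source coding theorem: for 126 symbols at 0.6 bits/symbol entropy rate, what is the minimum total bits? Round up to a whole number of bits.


Minimum bits >= n * H = 126 * 0.6 = 75.6, rounded up to a whole number of bits = 76

76 bits


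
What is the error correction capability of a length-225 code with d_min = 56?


Correction capability = floor((d-1)/2) = floor((56-1)/2) = 27

27 errors


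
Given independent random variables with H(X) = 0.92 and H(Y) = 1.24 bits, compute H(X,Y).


For independent variables, H(X,Y) = H(X) + H(Y) = 0.92 + 1.24 = 2.16

2.16 bits


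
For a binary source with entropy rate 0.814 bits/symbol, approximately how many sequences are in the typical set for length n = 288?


log2|A_typical| = nH = 288 * 0.814 = 234.432, so |A_typical| ~ 2^234.432 = 3.724e+70

3.724e+70


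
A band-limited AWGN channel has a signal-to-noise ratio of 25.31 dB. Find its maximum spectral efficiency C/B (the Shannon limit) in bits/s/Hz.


SNR_linear = 10^(25.31/10) = 339.6253; C/B = log2(1 + SNR_linear) = log2(1 + 339.6253) = 8.412

8.412 bits/s/Hz


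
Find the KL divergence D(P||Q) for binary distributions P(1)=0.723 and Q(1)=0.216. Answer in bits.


KL = p*log2(p/q) + (1-p)*log2((1-p)/(1-q)) = 0.723*log2(0.723/0.216) + 0.277*log2(0.277/0.784) = 0.8444

0.8444 bits


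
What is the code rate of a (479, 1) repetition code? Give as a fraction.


Rate = k/n = 1/479

1/479


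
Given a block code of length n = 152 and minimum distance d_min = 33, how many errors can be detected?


Detection capability = d_min - 1 = 33 - 1 = 32

32 errors


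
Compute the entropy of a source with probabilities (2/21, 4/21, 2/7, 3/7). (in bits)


H = -sum(p_i * log2(p_i)). Terms: -(2/21)*log2(2/21) = 0.323078; -(4/21)*log2(4/21) = 0.455680; -(2/7)*log2(2/7) = 0.516387; -(3/7)*log2(3/7) = 0.523882. H = 0.323078 + 0.455680 + 0.516387 + 0.523882 = 1.819

1.819 bits


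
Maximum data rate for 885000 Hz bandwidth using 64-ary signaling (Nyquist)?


Rate = 2 * B * log2(M) = 2 * 885000 * 6.0 = 10620000.0

10620000.0 bps


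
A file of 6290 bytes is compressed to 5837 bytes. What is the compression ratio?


Ratio = original / compressed = 6290 / 5837 = 1.0776

1.0776


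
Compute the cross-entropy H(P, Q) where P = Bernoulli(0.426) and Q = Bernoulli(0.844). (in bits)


H(P,Q) = -p*log2(q) - (1-p)*log2(1-q). -0.426*log2(0.844) = 0.104236; -0.574*log2(0.156) = 1.538539. H(P,Q) = 0.104236 + 1.538539 = 1.6428

1.6428 bits


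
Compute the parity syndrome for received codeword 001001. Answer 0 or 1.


Syndrome = XOR of all bits = 0 XOR 0 XOR 1 XOR 0 XOR 0 XOR 1 = 0

0


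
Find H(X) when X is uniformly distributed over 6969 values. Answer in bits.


H = log2(n) = log2(6969) = 12.7667

12.7667 bits


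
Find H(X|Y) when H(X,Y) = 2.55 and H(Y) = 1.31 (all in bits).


H(X|Y) = H(X,Y) - H(Y) = 2.55 - 1.31 = 1.24

1.24 bits


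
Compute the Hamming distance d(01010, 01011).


Count differing positions: . . . . ^ = 1 differences

1


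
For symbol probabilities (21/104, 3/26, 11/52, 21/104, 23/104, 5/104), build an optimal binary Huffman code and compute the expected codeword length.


Huffman construction (repeatedly merge the two least-probable nodes; each merge adds 1 bit to every symbol beneath it): 5/104 + 3/26 = 17/104; 17/104 + 21/104 = 19/52; 21/104 + 11/52 = 43/104; 23/104 + 19/52 = 61/104; 43/104 + 61/104 = 1. Resulting codeword lengths (in the order the probabilities were given): (3, 4, 2, 2, 2, 4). L_avg = sum(p_i * l_i) = 21/104*3 + 3/26*4 + 11/52*2 + 21/104*2 + 23/104*2 + 5/104*4 = 263/104 = 2.5288

2.5288 bits


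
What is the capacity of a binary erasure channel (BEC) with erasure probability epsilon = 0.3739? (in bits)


C = 1 - epsilon = 1 - 0.3739 = 0.6261

0.6261 bits


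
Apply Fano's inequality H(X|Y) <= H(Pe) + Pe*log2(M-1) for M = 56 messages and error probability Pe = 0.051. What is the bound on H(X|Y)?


H(Pe) = -Pe*log2(Pe) - (1-Pe)*log2(1-Pe) = -0.051*log2(0.051) - 0.949*log2(0.949) = 0.218961 + 0.071668 = 0.2906. Pe*log2(M-1) = 0.051*log2(55) = 0.294849. Bound = H(Pe) + Pe*log2(M-1) = 0.218961 + 0.071668 + 0.294849 = 0.5855

0.5855 bits


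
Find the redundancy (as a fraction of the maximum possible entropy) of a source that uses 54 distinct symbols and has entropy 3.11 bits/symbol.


H_max = log2(K) = log2(54) = 5.7549 bits/symbol. Redundancy = 1 - H/H_max = 1 - 3.11/5.7549 = 1 - 0.5404 = 0.4596

0.4596


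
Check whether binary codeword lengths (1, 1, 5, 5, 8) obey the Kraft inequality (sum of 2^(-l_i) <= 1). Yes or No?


Kraft sum = sum(2^(-l_i)) = 1.0664, need <= 1. Result: violated (a binary prefix-free code with these lengths cannot exist)

No


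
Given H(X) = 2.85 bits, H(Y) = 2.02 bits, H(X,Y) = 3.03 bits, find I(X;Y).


I(X;Y) = H(X) + H(Y) - H(X,Y) = 2.85 + 2.02 - 3.03 = 1.84

1.84 bits


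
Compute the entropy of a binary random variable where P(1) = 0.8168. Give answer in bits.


H = -p*log2(p) - (1-p)*log2(1-p). -0.8168*log2(0.8168) = 0.238461; -0.1832*log2(0.1832) = 0.448567. H = 0.238461 + 0.448567 = 0.687

0.687 bits


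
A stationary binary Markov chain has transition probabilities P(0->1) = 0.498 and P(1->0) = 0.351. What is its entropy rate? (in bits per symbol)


Stationary distribution: pi_0 = p10/(p01+p10) = 0.4134, pi_1 = 0.5866. Entropy rate H' = pi_0*H(p01) + pi_1*H(p10) = 0.4134*1.0 + 0.5866*0.935 = 0.9618

0.9618 bits/symbol


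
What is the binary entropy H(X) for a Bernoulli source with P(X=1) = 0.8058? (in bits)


H = -p*log2(p) - (1-p)*log2(1-p). -0.8058*log2(0.8058) = 0.251012; -0.1942*log2(0.1942) = 0.459164. H = 0.251012 + 0.459164 = 0.7102

0.7102 bits


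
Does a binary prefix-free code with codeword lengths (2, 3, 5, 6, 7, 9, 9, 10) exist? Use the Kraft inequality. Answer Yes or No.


Kraft sum = sum(2^(-l_i)) = 0.4346, need <= 1. Result: satisfied (a binary prefix-free code with these lengths exists)

Yes


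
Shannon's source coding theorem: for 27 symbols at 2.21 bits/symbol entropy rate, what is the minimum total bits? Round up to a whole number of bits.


Minimum bits >= n * H = 27 * 2.21 = 59.67, rounded up to a whole number of bits = 60

60 bits


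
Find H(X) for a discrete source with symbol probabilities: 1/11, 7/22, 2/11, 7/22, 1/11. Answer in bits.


H = -sum(p_i * log2(p_i)). Terms: -(1/11)*log2(1/11) = 0.314494; -(7/22)*log2(7/22) = 0.525661; -(2/11)*log2(2/11) = 0.447169; -(7/22)*log2(7/22) = 0.525661; -(1/11)*log2(1/11) = 0.314494. H = 0.314494 + 0.525661 + 0.447169 + 0.525661 + 0.314494 = 2.1275

2.1275 bits


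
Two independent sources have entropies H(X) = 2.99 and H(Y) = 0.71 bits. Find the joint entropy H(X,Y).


For independent variables, H(X,Y) = H(X) + H(Y) = 2.99 + 0.71 = 3.7

3.7 bits


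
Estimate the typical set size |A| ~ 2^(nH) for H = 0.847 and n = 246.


log2|A_typical| = nH = 246 * 0.847 = 208.362, so |A_typical| ~ 2^208.362 = 5.287e+62

5.287e+62


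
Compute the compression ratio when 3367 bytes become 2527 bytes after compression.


Ratio = original / compressed = 3367 / 2527 = 1.3324

1.3324


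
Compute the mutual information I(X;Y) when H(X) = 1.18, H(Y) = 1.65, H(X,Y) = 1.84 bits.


I(X;Y) = H(X) + H(Y) - H(X,Y) = 1.18 + 1.65 - 1.84 = 0.99

0.99 bits


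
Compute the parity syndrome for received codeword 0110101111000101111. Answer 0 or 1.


Syndrome = XOR of all bits = 0 XOR 1 XOR 1 XOR 0 XOR 1 XOR 0 XOR 1 XOR 1 XOR 1 XOR 1 XOR 0 XOR 0 XOR 0 XOR 1 XOR 0 XOR 1 XOR 1 XOR 1 XOR 1 = 0

0


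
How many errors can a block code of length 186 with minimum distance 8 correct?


Correction capability = floor((d-1)/2) = floor((8-1)/2) = 3

3 errors


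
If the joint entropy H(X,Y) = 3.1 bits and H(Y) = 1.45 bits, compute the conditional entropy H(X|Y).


H(X|Y) = H(X,Y) - H(Y) = 3.1 - 1.45 = 1.65

1.65 bits


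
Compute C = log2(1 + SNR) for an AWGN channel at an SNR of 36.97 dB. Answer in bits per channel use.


SNR_linear = 10^(36.97/10) = 4977.3708; C = log2(1 + SNR_linear) = log2(1 + 4977.3708) = 12.2815

12.2815 bits/channel use


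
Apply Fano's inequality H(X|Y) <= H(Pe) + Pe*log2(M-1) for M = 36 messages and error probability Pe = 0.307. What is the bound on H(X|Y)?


H(Pe) = -Pe*log2(Pe) - (1-Pe)*log2(1-Pe) = -0.307*log2(0.307) - 0.693*log2(0.693) = 0.523033 + 0.366647 = 0.8897. Pe*log2(M-1) = 0.307*log2(35) = 1.574690. Bound = H(Pe) + Pe*log2(M-1) = 0.523033 + 0.366647 + 1.574690 = 2.4644

2.4644 bits


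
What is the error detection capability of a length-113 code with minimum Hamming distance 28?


Detection capability = d_min - 1 = 28 - 1 = 27

27 errors


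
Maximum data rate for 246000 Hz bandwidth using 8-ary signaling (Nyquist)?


Rate = 2 * B * log2(M) = 2 * 246000 * 3.0 = 1476000.0

1476000.0 bps


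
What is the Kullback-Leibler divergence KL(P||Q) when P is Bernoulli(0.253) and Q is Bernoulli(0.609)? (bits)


KL = p*log2(p/q) + (1-p)*log2((1-p)/(1-q)) = 0.253*log2(0.253/0.609) + 0.747*log2(0.747/0.391) = 0.377

0.377 bits


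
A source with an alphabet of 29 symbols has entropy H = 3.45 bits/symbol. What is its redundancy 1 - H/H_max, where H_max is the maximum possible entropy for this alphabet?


H_max = log2(K) = log2(29) = 4.858 bits/symbol. Redundancy = 1 - H/H_max = 1 - 3.45/4.858 = 1 - 0.7102 = 0.2898

0.2898


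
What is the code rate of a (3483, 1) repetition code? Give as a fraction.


Rate = k/n = 1/3483

1/3483


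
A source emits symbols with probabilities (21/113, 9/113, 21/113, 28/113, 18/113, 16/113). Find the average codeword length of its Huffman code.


Huffman construction (repeatedly merge the two least-probable nodes; each merge adds 1 bit to every symbol beneath it): 9/113 + 16/113 = 25/113; 18/113 + 21/113 = 39/113; 21/113 + 25/113 = 46/113; 28/113 + 39/113 = 67/113; 46/113 + 67/113 = 1. Resulting codeword lengths (in the order the probabilities were given): (3, 3, 2, 2, 3, 3). L_avg = sum(p_i * l_i) = 21/113*3 + 9/113*3 + 21/113*2 + 28/113*2 + 18/113*3 + 16/113*3 = 290/113 = 2.5664

2.5664 bits


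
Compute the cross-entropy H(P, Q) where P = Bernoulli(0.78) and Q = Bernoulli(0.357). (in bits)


H(P,Q) = -p*log2(q) - (1-p)*log2(1-q). -0.78*log2(0.357) = 1.159083; -0.22*log2(0.643) = 0.140164. H(P,Q) = 1.159083 + 0.140164 = 1.2992

1.2992 bits


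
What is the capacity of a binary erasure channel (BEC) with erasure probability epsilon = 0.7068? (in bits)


C = 1 - epsilon = 1 - 0.7068 = 0.2932

0.2932 bits


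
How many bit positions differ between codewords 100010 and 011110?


Count differing positions: ^ ^ ^ ^ . . = 4 differences

4


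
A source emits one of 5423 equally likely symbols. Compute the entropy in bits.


H = log2(n) = log2(5423) = 12.4049

12.4049 bits


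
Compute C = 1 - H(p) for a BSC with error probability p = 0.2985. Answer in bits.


H(p) = -p*log2(p) - (1-p)*log2(1-p) = -0.2985*log2(0.2985) - 0.7015*log2(0.7015) = 0.520643 + 0.358807 = 0.8794. C = 1 - H(p) = 1 - 0.8794 = 0.1206

0.1206 bits


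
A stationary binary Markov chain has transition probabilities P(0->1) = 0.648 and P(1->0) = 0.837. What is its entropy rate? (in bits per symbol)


Stationary distribution: pi_0 = p10/(p01+p10) = 0.5636, pi_1 = 0.4364. Entropy rate H' = pi_0*H(p01) + pi_1*H(p10) = 0.5636*0.9358 + 0.4364*0.6414 = 0.8074

0.8074 bits/symbol


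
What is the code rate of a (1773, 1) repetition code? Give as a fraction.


Rate = k/n = 1/1773

1/1773


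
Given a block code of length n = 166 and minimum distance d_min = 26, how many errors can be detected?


Detection capability = d_min - 1 = 26 - 1 = 25

25 errors


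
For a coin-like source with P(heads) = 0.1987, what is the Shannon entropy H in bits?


H = -p*log2(p) - (1-p)*log2(1-p). -0.1987*log2(0.1987) = 0.463237; -0.8013*log2(0.8013) = 0.256084. H = 0.463237 + 0.256084 = 0.7193

0.7193 bits


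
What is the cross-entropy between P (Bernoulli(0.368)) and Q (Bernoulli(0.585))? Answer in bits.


H(P,Q) = -p*log2(q) - (1-p)*log2(1-q). -0.368*log2(0.585) = 0.284645; -0.632*log2(0.415) = 0.801892. H(P,Q) = 0.284645 + 0.801892 = 1.0865

1.0865 bits


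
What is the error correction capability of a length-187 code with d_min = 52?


Correction capability = floor((d-1)/2) = floor((52-1)/2) = 25

25 errors


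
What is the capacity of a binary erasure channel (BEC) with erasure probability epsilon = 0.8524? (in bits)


C = 1 - epsilon = 1 - 0.8524 = 0.1476

0.1476 bits


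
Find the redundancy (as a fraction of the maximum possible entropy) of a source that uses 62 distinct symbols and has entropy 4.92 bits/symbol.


H_max = log2(K) = log2(62) = 5.9542 bits/symbol. Redundancy = 1 - H/H_max = 1 - 4.92/5.9542 = 1 - 0.8263 = 0.1737

0.1737


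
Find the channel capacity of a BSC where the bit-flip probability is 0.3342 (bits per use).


H(p) = -p*log2(p) - (1-p)*log2(1-p) = -0.3342*log2(0.3342) - 0.6658*log2(0.6658) = 0.528443 + 0.390718 = 0.9192. C = 1 - H(p) = 1 - 0.9192 = 0.0808

0.0808 bits


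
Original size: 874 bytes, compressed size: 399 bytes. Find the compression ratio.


Ratio = original / compressed = 874 / 399 = 2.1905

2.1905


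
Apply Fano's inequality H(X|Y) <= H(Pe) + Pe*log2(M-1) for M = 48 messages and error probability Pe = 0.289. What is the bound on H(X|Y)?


H(Pe) = -Pe*log2(Pe) - (1-Pe)*log2(1-Pe) = -0.289*log2(0.289) - 0.711*log2(0.711) = 0.517558 + 0.349868 = 0.8674. Pe*log2(M-1) = 0.289*log2(47) = 1.605276. Bound = H(Pe) + Pe*log2(M-1) = 0.517558 + 0.349868 + 1.605276 = 2.4727

2.4727 bits


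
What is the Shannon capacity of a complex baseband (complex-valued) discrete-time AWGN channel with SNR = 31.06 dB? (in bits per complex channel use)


SNR_linear = 10^(31.06/10) = 1276.4388; C = log2(1 + SNR_linear) = log2(1 + 1276.4388) = 10.319

10.319 bits/channel use


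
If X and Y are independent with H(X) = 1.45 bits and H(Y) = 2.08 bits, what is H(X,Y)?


For independent variables, H(X,Y) = H(X) + H(Y) = 1.45 + 2.08 = 3.53

3.53 bits


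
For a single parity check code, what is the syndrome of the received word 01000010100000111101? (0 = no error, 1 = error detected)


Syndrome = XOR of all bits = 0 XOR 1 XOR 0 XOR 0 XOR 0 XOR 0 XOR 1 XOR 0 XOR 1 XOR 0 XOR 0 XOR 0 XOR 0 XOR 0 XOR 1 XOR 1 XOR 1 XOR 1 XOR 0 XOR 1 = 0

0


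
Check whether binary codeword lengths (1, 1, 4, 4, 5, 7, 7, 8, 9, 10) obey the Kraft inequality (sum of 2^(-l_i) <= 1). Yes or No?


Kraft sum = sum(2^(-l_i)) = 1.1787, need <= 1. Result: violated (a binary prefix-free code with these lengths cannot exist)

No


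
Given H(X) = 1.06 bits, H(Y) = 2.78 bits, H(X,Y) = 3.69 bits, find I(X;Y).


I(X;Y) = H(X) + H(Y) - H(X,Y) = 1.06 + 2.78 - 3.69 = 0.15

0.15 bits


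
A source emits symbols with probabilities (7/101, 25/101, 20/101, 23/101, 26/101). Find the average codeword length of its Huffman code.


Huffman construction (repeatedly merge the two least-probable nodes; each merge adds 1 bit to every symbol beneath it): 7/101 + 20/101 = 27/101; 23/101 + 25/101 = 48/101; 26/101 + 27/101 = 53/101; 48/101 + 53/101 = 1. Resulting codeword lengths (in the order the probabilities were given): (3, 2, 3, 2, 2). L_avg = sum(p_i * l_i) = 7/101*3 + 25/101*2 + 20/101*3 + 23/101*2 + 26/101*2 = 229/101 = 2.2673

2.2673 bits


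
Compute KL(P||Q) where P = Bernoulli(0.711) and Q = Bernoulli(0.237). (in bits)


KL = p*log2(p/q) + (1-p)*log2((1-p)/(1-q)) = 0.711*log2(0.711/0.237) + 0.289*log2(0.289/0.763) = 0.7221

0.7221 bits


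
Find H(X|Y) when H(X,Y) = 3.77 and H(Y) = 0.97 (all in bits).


H(X|Y) = H(X,Y) - H(Y) = 3.77 - 0.97 = 2.8

2.8 bits


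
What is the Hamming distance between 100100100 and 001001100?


Count differing positions: ^ . ^ ^ . ^ . . . = 4 differences

4


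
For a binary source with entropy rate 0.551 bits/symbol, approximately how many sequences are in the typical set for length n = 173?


log2|A_typical| = nH = 173 * 0.551 = 95.323, so |A_typical| ~ 2^95.323 = 4.955e+28

4.955e+28


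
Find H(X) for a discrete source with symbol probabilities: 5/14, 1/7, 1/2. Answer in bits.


H = -sum(p_i * log2(p_i)). Terms: -(5/14)*log2(5/14) = 0.530510; -(1/7)*log2(1/7) = 0.401051; -(1/2)*log2(1/2) = 0.500000. H = 0.530510 + 0.401051 + 0.500000 = 1.4316

1.4316 bits


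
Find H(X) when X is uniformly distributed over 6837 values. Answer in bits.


H = log2(n) = log2(6837) = 12.7391

12.7391 bits


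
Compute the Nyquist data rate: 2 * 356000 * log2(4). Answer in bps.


Rate = 2 * B * log2(M) = 2 * 356000 * 2.0 = 1424000.0

1424000.0 bps


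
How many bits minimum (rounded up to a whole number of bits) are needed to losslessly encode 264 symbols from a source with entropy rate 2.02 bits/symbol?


Minimum bits >= n * H = 264 * 2.02 = 533.28, rounded up to a whole number of bits = 534

534 bits


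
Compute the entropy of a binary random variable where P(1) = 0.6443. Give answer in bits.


H = -p*log2(p) - (1-p)*log2(1-p). -0.6443*log2(0.6443) = 0.408612; -0.3557*log2(0.3557) = 0.530444. H = 0.408612 + 0.530444 = 0.9391

0.9391 bits


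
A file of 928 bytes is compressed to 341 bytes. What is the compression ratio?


Ratio = original / compressed = 928 / 341 = 2.7214

2.7214


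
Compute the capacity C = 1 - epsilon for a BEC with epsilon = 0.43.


C = 1 - epsilon = 1 - 0.43 = 0.57

0.57 bits


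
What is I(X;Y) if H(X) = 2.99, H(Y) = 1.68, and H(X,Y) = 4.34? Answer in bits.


I(X;Y) = H(X) + H(Y) - H(X,Y) = 2.99 + 1.68 - 4.34 = 0.33

0.33 bits


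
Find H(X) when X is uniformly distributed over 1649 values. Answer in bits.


H = log2(n) = log2(1649) = 10.6874

10.6874 bits


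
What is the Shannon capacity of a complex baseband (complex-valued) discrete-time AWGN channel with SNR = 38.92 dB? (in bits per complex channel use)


SNR_linear = 10^(38.92/10) = 7798.3011; C = log2(1 + SNR_linear) = log2(1 + 7798.3011) = 12.9291

12.9291 bits/channel use


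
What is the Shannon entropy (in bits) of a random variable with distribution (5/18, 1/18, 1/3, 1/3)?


H = -sum(p_i * log2(p_i)). Terms: -(5/18)*log2(5/18) = 0.513332; -(1/18)*log2(1/18) = 0.231663; -(1/3)*log2(1/3) = 0.528321; -(1/3)*log2(1/3) = 0.528321. H = 0.513332 + 0.231663 + 0.528321 + 0.528321 = 1.8016

1.8016 bits


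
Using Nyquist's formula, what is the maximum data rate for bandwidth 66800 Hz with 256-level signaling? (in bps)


Rate = 2 * B * log2(M) = 2 * 66800 * 8.0 = 1068800.0

1068800.0 bps


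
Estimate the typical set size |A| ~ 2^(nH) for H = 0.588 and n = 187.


log2|A_typical| = nH = 187 * 0.588 = 109.956, so |A_typical| ~ 2^109.956 = 1.259e+33

1.259e+33


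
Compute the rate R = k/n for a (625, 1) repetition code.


Rate = k/n = 1/625

1/625


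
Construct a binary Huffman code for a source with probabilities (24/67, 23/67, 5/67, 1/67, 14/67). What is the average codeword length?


Huffman construction (repeatedly merge the two least-probable nodes; each merge adds 1 bit to every symbol beneath it): 1/67 + 5/67 = 6/67; 6/67 + 14/67 = 20/67; 20/67 + 23/67 = 43/67; 24/67 + 43/67 = 1. Resulting codeword lengths (in the order the probabilities were given): (1, 2, 4, 4, 3). L_avg = sum(p_i * l_i) = 24/67*1 + 23/67*2 + 5/67*4 + 1/67*4 + 14/67*3 = 136/67 = 2.0299

2.0299 bits


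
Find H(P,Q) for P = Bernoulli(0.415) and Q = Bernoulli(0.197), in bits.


H(P,Q) = -p*log2(q) - (1-p)*log2(1-q). -0.415*log2(0.197) = 0.972649; -0.585*log2(0.803) = 0.185169. H(P,Q) = 0.972649 + 0.185169 = 1.1578

1.1578 bits


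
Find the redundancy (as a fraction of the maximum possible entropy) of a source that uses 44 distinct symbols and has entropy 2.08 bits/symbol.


H_max = log2(K) = log2(44) = 5.4594 bits/symbol. Redundancy = 1 - H/H_max = 1 - 2.08/5.4594 = 1 - 0.381 = 0.619

0.619


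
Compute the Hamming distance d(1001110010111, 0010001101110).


Count differing positions: ^ . ^ ^ ^ ^ ^ ^ ^ ^ . . ^ = 10 differences

10


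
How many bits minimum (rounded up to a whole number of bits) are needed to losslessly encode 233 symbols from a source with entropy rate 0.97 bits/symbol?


Minimum bits >= n * H = 233 * 0.97 = 226.01, rounded up to a whole number of bits = 227

227 bits


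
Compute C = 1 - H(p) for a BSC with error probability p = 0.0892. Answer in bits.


H(p) = -p*log2(p) - (1-p)*log2(1-p) = -0.0892*log2(0.0892) - 0.9108*log2(0.9108) = 0.311024 + 0.122770 = 0.4338. C = 1 - H(p) = 1 - 0.4338 = 0.5662

0.5662 bits


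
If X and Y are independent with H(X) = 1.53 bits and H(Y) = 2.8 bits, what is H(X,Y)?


For independent variables, H(X,Y) = H(X) + H(Y) = 1.53 + 2.8 = 4.33

4.33 bits


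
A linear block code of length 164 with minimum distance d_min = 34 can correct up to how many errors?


Correction capability = floor((d-1)/2) = floor((34-1)/2) = 16

16 errors


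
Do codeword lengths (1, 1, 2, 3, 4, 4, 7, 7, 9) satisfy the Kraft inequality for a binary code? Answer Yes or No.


Kraft sum = sum(2^(-l_i)) = 1.5176, need <= 1. Result: violated (a binary prefix-free code with these lengths cannot exist)

No
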